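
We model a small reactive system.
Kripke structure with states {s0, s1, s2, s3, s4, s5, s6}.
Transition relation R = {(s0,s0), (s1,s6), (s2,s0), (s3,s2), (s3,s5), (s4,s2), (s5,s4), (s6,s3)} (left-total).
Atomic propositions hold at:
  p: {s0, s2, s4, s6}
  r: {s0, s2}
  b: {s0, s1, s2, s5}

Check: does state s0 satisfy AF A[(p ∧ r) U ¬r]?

No

Sat(p ∧ r) = {s0, s2}
Sat(¬r) = {s1, s3, s4, s5, s6}
A[(p ∧ r) U ¬r]: least fixpoint, start Z0 = Sat(¬r) = {s1, s3, s4, s5, s6}, add states in Sat(p ∧ r) with every successor in Z. Already a fixed point.
Sat(A[(p ∧ r) U ¬r]) = {s1, s3, s4, s5, s6}
AF A[(p ∧ r) U ¬r]: least fixpoint, start Z0 = {s1, s3, s4, s5, s6}, add states with every successor in Z. Already a fixed point.
Sat(AF A[(p ∧ r) U ¬r]) = {s1, s3, s4, s5, s6}
s0 ∉ Sat(AF A[(p ∧ r) U ¬r]) = {s1, s3, s4, s5, s6}, so the formula does not hold at s0.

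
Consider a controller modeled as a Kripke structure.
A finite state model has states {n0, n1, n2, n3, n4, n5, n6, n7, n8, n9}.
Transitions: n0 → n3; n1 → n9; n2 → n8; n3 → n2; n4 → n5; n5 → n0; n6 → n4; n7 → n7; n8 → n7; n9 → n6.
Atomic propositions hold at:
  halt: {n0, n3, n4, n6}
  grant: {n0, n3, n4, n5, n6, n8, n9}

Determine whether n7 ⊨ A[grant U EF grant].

EF grant: least fixpoint, start Z0 = {n0, n3, n4, n5, n6, n8, n9}, add states with some successor in Z. Z1 = {n0, n1, n2, n3, n4, n5, n6, n8, n9}; fixed.
Sat(EF grant) = {n0, n1, n2, n3, n4, n5, n6, n8, n9}
A[grant U EF grant]: least fixpoint, start Z0 = Sat(EF grant) = {n0, n1, n2, n3, n4, n5, n6, n8, n9}, add states in Sat(grant) with every successor in Z. Already a fixed point.
Sat(A[grant U EF grant]) = {n0, n1, n2, n3, n4, n5, n6, n8, n9}
n7 ∉ Sat(A[grant U EF grant]) = {n0, n1, n2, n3, n4, n5, n6, n8, n9}, so the formula does not hold at n7.

No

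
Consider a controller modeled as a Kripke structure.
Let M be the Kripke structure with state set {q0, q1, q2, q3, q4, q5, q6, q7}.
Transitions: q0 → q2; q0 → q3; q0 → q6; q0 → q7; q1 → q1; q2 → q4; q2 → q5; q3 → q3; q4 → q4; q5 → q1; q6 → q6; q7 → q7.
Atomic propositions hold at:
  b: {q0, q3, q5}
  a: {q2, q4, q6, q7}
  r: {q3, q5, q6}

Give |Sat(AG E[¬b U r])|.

2

Sat(¬b) = {q1, q2, q4, q6, q7}
E[¬b U r]: least fixpoint, start Z0 = Sat(r) = {q3, q5, q6}, add states in Sat(¬b) with some successor in Z. Z1 = {q2, q3, q5, q6}; fixed.
Sat(E[¬b U r]) = {q2, q3, q5, q6}
AG E[¬b U r]: greatest fixpoint, start Z0 = {q2, q3, q5, q6}, keep only states in Sat with every successor in Z. Z1 = {q3, q6}; fixed.
Sat(AG E[¬b U r]) = {q3, q6}
|Sat(AG E[¬b U r])| = |{q3, q6}| = 2.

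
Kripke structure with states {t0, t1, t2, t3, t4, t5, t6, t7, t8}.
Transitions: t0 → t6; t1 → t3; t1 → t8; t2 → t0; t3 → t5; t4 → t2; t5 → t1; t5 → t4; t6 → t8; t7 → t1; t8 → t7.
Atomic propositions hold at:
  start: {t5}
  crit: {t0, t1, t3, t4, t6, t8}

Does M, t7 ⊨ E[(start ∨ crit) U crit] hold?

No

Sat(start ∨ crit) = {t0, t1, t3, t4, t5, t6, t8}
E[(start ∨ crit) U crit]: least fixpoint, start Z0 = Sat(crit) = {t0, t1, t3, t4, t6, t8}, add states in Sat(start ∨ crit) with some successor in Z. Z1 = {t0, t1, t3, t4, t5, t6, t8}; fixed.
Sat(E[(start ∨ crit) U crit]) = {t0, t1, t3, t4, t5, t6, t8}
t7 ∉ Sat(E[(start ∨ crit) U crit]) = {t0, t1, t3, t4, t5, t6, t8}, so the formula does not hold at t7.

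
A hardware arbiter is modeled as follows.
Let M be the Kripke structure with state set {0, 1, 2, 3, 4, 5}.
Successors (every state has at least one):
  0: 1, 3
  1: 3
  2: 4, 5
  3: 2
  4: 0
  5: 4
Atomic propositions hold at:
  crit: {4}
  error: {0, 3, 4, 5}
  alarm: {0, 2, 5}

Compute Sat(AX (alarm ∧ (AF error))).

{3, 4}

AF error: least fixpoint, start Z0 = {0, 3, 4, 5}, add states with every successor in Z. Z1 = {0, 1, 2, 3, 4, 5}; fixed.
Sat(AF error) = {0, 1, 2, 3, 4, 5}
Sat(alarm ∧ (AF error)) = {0, 2, 5}
Sat(AX (alarm ∧ (AF error))) = {s : every successor in {0, 2, 5}} = {3, 4}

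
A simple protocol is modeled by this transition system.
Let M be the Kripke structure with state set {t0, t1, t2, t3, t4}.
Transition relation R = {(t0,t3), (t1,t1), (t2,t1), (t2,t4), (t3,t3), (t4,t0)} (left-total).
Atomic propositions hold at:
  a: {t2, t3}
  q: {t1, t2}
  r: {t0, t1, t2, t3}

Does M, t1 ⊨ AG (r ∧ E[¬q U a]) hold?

No

Sat(¬q) = {t0, t3, t4}
E[¬q U a]: least fixpoint, start Z0 = Sat(a) = {t2, t3}, add states in Sat(¬q) with some successor in Z. Z1 = {t0, t2, t3}; Z2 = {t0, t2, t3, t4}; fixed.
Sat(E[¬q U a]) = {t0, t2, t3, t4}
Sat(r ∧ E[¬q U a]) = {t0, t2, t3}
AG (r ∧ E[¬q U a]): greatest fixpoint, start Z0 = {t0, t2, t3}, keep only states in Sat with every successor in Z. Z1 = {t0, t3}; fixed.
Sat(AG (r ∧ E[¬q U a])) = {t0, t3}
t1 ∉ Sat(AG (r ∧ E[¬q U a])) = {t0, t3}, so the formula does not hold at t1.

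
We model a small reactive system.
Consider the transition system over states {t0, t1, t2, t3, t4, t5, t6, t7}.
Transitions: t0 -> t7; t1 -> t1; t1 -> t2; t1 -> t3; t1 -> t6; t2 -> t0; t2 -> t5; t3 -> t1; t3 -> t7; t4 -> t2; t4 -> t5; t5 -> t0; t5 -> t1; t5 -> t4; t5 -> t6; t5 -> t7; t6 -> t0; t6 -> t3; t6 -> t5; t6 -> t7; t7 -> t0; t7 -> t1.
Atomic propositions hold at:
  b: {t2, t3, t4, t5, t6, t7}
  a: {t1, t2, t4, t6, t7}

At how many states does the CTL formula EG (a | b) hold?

Sat(a | b) = {t1, t2, t3, t4, t5, t6, t7}
EG (a | b): greatest fixpoint, start Z0 = {t1, t2, t3, t4, t5, t6, t7}, keep only states in Sat with some successor in Z. Already a fixed point.
Sat(EG (a | b)) = {t1, t2, t3, t4, t5, t6, t7}
|Sat(EG (a | b))| = |{t1, t2, t3, t4, t5, t6, t7}| = 7.

7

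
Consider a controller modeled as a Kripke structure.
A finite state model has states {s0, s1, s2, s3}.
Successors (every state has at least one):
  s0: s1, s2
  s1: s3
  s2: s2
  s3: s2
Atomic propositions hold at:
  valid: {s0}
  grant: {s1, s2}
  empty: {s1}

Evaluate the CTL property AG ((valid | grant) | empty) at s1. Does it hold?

No

Sat(valid | grant) = {s0, s1, s2}
Sat((valid | grant) | empty) = {s0, s1, s2}
AG ((valid | grant) | empty): greatest fixpoint, start Z0 = {s0, s1, s2}, keep only states in Sat with every successor in Z. Z1 = {s0, s2}; Z2 = {s2}; fixed.
Sat(AG ((valid | grant) | empty)) = {s2}
s1 ∉ Sat(AG ((valid | grant) | empty)) = {s2}, so the formula does not hold at s1.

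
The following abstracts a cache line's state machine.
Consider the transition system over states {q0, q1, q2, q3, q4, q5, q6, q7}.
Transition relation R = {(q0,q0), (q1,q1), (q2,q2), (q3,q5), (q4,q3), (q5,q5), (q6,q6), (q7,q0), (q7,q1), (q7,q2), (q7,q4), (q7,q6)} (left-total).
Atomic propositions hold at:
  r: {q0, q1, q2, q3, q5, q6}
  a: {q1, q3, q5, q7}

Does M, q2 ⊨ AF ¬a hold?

Yes

Sat(¬a) = {q0, q2, q4, q6}
AF ¬a: least fixpoint, start Z0 = {q0, q2, q4, q6}, add states with every successor in Z. Already a fixed point.
Sat(AF ¬a) = {q0, q2, q4, q6}
q2 ∈ Sat(AF ¬a) = {q0, q2, q4, q6}, so the formula holds at q2.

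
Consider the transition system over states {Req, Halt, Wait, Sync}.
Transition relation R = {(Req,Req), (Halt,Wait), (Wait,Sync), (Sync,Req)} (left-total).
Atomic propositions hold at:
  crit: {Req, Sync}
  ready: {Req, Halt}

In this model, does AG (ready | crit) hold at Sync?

Yes

Sat(ready | crit) = {Req, Halt, Sync}
AG (ready | crit): greatest fixpoint, start Z0 = {Req, Halt, Sync}, keep only states in Sat with every successor in Z. Z1 = {Req, Sync}; fixed.
Sat(AG (ready | crit)) = {Req, Sync}
Sync ∈ Sat(AG (ready | crit)) = {Req, Sync}, so the formula holds at Sync.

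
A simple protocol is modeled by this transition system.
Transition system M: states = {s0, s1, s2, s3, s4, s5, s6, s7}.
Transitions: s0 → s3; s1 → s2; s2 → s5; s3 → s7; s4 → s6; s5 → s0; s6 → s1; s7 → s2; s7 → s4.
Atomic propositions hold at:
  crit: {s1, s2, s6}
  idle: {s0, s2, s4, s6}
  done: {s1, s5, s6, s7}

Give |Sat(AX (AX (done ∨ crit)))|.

Sat(done ∨ crit) = {s1, s2, s5, s6, s7}
Sat(AX (done ∨ crit)) = {s : every successor in {s1, s2, s5, s6, s7}} = {s1, s2, s3, s4, s6}
Sat(AX (AX (done ∨ crit))) = {s : every successor in {s1, s2, s3, s4, s6}} = {s0, s1, s4, s6, s7}
|Sat(AX (AX (done ∨ crit)))| = |{s0, s1, s4, s6, s7}| = 5.

5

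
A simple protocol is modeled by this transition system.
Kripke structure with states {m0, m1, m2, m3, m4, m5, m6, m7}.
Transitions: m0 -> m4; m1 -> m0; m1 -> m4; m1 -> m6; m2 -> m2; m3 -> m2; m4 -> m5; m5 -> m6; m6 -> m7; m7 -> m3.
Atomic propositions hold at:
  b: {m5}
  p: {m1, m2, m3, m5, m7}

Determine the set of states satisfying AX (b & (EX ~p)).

{m4}

Sat(~p) = {m0, m4, m6}
Sat(EX ~p) = {s : some successor in {m0, m4, m6}} = {m0, m1, m5}
Sat(b & (EX ~p)) = {m5}
Sat(AX (b & (EX ~p))) = {s : every successor in {m5}} = {m4}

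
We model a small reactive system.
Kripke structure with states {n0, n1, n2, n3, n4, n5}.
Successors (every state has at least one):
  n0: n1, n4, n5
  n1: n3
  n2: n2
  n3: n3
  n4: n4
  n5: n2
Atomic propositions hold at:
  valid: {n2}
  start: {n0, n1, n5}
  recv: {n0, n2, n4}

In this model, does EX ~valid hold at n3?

Yes

Sat(~valid) = {n0, n1, n3, n4, n5}
Sat(EX ~valid) = {s : some successor in {n0, n1, n3, n4, n5}} = {n0, n1, n3, n4}
n3 ∈ Sat(EX ~valid) = {n0, n1, n3, n4}, so the formula holds at n3.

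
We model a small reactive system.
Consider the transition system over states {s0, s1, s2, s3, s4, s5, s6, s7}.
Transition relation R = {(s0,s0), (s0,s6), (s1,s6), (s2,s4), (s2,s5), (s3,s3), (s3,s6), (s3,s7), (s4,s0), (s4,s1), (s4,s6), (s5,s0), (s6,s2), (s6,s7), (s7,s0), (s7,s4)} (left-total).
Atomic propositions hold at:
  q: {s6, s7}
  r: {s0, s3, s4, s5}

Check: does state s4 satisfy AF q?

No

AF q: least fixpoint, start Z0 = {s6, s7}, add states with every successor in Z. Z1 = {s1, s6, s7}; fixed.
Sat(AF q) = {s1, s6, s7}
s4 ∉ Sat(AF q) = {s1, s6, s7}, so the formula does not hold at s4.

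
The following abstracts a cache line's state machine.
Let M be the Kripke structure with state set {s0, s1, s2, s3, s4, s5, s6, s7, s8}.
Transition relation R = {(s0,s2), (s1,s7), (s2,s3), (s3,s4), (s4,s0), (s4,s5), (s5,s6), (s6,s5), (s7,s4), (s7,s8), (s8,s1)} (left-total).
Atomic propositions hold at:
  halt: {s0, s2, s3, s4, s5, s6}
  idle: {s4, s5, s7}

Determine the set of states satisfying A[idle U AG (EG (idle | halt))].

{s0, s2, s3, s4, s5, s6}

Sat(idle | halt) = {s0, s2, s3, s4, s5, s6, s7}
EG (idle | halt): greatest fixpoint, start Z0 = {s0, s2, s3, s4, s5, s6, s7}, keep only states in Sat with some successor in Z. Already a fixed point.
Sat(EG (idle | halt)) = {s0, s2, s3, s4, s5, s6, s7}
AG (EG (idle | halt)): greatest fixpoint, start Z0 = {s0, s2, s3, s4, s5, s6, s7}, keep only states in Sat with every successor in Z. Z1 = {s0, s2, s3, s4, s5, s6}; fixed.
Sat(AG (EG (idle | halt))) = {s0, s2, s3, s4, s5, s6}
A[idle U AG (EG (idle | halt))]: least fixpoint, start Z0 = Sat(AG (EG (idle | halt))) = {s0, s2, s3, s4, s5, s6}, add states in Sat(idle) with every successor in Z. Already a fixed point.
Sat(A[idle U AG (EG (idle | halt))]) = {s0, s2, s3, s4, s5, s6}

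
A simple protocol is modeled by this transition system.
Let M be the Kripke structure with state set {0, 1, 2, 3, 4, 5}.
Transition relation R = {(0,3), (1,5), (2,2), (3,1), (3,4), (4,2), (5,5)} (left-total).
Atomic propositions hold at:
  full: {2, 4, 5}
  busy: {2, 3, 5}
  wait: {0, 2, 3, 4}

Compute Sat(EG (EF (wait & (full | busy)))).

{0, 2, 3, 4}

Sat(full | busy) = {2, 3, 4, 5}
Sat(wait & (full | busy)) = {2, 3, 4}
EF (wait & (full | busy)): least fixpoint, start Z0 = {2, 3, 4}, add states with some successor in Z. Z1 = {0, 2, 3, 4}; fixed.
Sat(EF (wait & (full | busy))) = {0, 2, 3, 4}
EG (EF (wait & (full | busy))): greatest fixpoint, start Z0 = {0, 2, 3, 4}, keep only states in Sat with some successor in Z. Already a fixed point.
Sat(EG (EF (wait & (full | busy)))) = {0, 2, 3, 4}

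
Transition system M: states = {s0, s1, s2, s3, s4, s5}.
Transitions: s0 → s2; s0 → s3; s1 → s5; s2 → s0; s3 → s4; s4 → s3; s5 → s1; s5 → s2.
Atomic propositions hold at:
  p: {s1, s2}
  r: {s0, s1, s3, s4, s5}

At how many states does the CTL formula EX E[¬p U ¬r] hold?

Sat(¬p) = {s0, s3, s4, s5}
Sat(¬r) = {s2}
E[¬p U ¬r]: least fixpoint, start Z0 = Sat(¬r) = {s2}, add states in Sat(¬p) with some successor in Z. Z1 = {s0, s2, s5}; fixed.
Sat(E[¬p U ¬r]) = {s0, s2, s5}
Sat(EX E[¬p U ¬r]) = {s : some successor in {s0, s2, s5}} = {s0, s1, s2, s5}
|Sat(EX E[¬p U ¬r])| = |{s0, s1, s2, s5}| = 4.

4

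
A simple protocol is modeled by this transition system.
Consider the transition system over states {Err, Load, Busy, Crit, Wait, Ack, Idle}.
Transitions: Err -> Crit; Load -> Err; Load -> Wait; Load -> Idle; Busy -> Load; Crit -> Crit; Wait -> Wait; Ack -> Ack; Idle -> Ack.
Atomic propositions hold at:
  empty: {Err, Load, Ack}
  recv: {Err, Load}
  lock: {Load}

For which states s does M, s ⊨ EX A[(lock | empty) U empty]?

{Load, Busy, Ack, Idle}

Sat(lock | empty) = {Err, Load, Ack}
A[(lock | empty) U empty]: least fixpoint, start Z0 = Sat(empty) = {Err, Load, Ack}, add states in Sat(lock | empty) with every successor in Z. Already a fixed point.
Sat(A[(lock | empty) U empty]) = {Err, Load, Ack}
Sat(EX A[(lock | empty) U empty]) = {s : some successor in {Err, Load, Ack}} = {Load, Busy, Ack, Idle}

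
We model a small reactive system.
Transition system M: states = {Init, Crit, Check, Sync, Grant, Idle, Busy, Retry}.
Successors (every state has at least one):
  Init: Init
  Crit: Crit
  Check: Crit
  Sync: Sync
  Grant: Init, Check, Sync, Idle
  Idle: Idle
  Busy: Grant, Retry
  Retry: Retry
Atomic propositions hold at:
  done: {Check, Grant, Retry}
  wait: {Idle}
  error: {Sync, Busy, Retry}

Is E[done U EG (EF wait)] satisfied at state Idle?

Yes

EF wait: least fixpoint, start Z0 = {Idle}, add states with some successor in Z. Z1 = {Grant, Idle}; Z2 = {Grant, Idle, Busy}; fixed.
Sat(EF wait) = {Grant, Idle, Busy}
EG (EF wait): greatest fixpoint, start Z0 = {Grant, Idle, Busy}, keep only states in Sat with some successor in Z. Already a fixed point.
Sat(EG (EF wait)) = {Grant, Idle, Busy}
E[done U EG (EF wait)]: least fixpoint, start Z0 = Sat(EG (EF wait)) = {Grant, Idle, Busy}, add states in Sat(done) with some successor in Z. Already a fixed point.
Sat(E[done U EG (EF wait)]) = {Grant, Idle, Busy}
Idle ∈ Sat(E[done U EG (EF wait)]) = {Grant, Idle, Busy}, so the formula holds at Idle.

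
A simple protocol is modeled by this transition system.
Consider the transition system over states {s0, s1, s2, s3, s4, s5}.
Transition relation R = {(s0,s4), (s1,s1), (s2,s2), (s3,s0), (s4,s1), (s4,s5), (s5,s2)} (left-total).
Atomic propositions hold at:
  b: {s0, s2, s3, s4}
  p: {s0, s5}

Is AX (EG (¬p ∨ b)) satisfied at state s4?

Sat(¬p) = {s1, s2, s3, s4}
Sat(¬p ∨ b) = {s0, s1, s2, s3, s4}
EG (¬p ∨ b): greatest fixpoint, start Z0 = {s0, s1, s2, s3, s4}, keep only states in Sat with some successor in Z. Already a fixed point.
Sat(EG (¬p ∨ b)) = {s0, s1, s2, s3, s4}
Sat(AX (EG (¬p ∨ b))) = {s : every successor in {s0, s1, s2, s3, s4}} = {s0, s1, s2, s3, s5}
s4 ∉ Sat(AX (EG (¬p ∨ b))) = {s0, s1, s2, s3, s5}, so the formula does not hold at s4.

No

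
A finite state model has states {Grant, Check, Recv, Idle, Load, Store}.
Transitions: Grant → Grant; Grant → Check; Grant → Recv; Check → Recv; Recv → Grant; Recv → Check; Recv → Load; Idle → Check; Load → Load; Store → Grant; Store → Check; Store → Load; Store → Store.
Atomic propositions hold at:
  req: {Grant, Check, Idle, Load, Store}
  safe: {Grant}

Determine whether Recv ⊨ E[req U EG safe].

No

EG safe: greatest fixpoint, start Z0 = {Grant}, keep only states in Sat with some successor in Z. Already a fixed point.
Sat(EG safe) = {Grant}
E[req U EG safe]: least fixpoint, start Z0 = Sat(EG safe) = {Grant}, add states in Sat(req) with some successor in Z. Z1 = {Grant, Store}; fixed.
Sat(E[req U EG safe]) = {Grant, Store}
Recv ∉ Sat(E[req U EG safe]) = {Grant, Store}, so the formula does not hold at Recv.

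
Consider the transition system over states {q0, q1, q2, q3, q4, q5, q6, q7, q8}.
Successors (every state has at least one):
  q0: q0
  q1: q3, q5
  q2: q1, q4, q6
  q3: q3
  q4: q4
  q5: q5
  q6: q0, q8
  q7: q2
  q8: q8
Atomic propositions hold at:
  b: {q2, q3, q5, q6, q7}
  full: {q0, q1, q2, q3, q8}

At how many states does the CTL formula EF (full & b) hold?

4

Sat(full & b) = {q2, q3}
EF (full & b): least fixpoint, start Z0 = {q2, q3}, add states with some successor in Z. Z1 = {q1, q2, q3, q7}; fixed.
Sat(EF (full & b)) = {q1, q2, q3, q7}
|Sat(EF (full & b))| = |{q1, q2, q3, q7}| = 4.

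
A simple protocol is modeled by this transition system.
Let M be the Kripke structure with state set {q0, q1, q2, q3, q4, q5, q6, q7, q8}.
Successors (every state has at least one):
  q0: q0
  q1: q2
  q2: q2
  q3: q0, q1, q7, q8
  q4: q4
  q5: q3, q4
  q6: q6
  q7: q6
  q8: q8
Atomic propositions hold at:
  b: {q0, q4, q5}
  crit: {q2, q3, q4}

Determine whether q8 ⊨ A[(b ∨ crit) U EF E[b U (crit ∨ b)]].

No

Sat(b ∨ crit) = {q0, q2, q3, q4, q5}
Sat(crit ∨ b) = {q0, q2, q3, q4, q5}
E[b U (crit ∨ b)]: least fixpoint, start Z0 = Sat((crit ∨ b)) = {q0, q2, q3, q4, q5}, add states in Sat(b) with some successor in Z. Already a fixed point.
Sat(E[b U (crit ∨ b)]) = {q0, q2, q3, q4, q5}
EF E[b U (crit ∨ b)]: least fixpoint, start Z0 = {q0, q2, q3, q4, q5}, add states with some successor in Z. Z1 = {q0, q1, q2, q3, q4, q5}; fixed.
Sat(EF E[b U (crit ∨ b)]) = {q0, q1, q2, q3, q4, q5}
A[(b ∨ crit) U EF E[b U (crit ∨ b)]]: least fixpoint, start Z0 = Sat(EF E[b U (crit ∨ b)]) = {q0, q1, q2, q3, q4, q5}, add states in Sat(b ∨ crit) with every successor in Z. Already a fixed point.
Sat(A[(b ∨ crit) U EF E[b U (crit ∨ b)]]) = {q0, q1, q2, q3, q4, q5}
q8 ∉ Sat(A[(b ∨ crit) U EF E[b U (crit ∨ b)]]) = {q0, q1, q2, q3, q4, q5}, so the formula does not hold at q8.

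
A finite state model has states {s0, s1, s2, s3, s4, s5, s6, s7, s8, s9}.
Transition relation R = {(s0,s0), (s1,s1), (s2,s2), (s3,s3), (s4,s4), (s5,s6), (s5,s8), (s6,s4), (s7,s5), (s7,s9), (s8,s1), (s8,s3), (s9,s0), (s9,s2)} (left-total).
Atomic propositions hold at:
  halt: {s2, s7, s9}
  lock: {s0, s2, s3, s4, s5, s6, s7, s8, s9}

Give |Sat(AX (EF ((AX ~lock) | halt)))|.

Sat(~lock) = {s1}
Sat(AX ~lock) = {s : every successor in {s1}} = {s1}
Sat((AX ~lock) | halt) = {s1, s2, s7, s9}
EF ((AX ~lock) | halt): least fixpoint, start Z0 = {s1, s2, s7, s9}, add states with some successor in Z. Z1 = {s1, s2, s7, s8, s9}; Z2 = {s1, s2, s5, s7, s8, s9}; fixed.
Sat(EF ((AX ~lock) | halt)) = {s1, s2, s5, s7, s8, s9}
Sat(AX (EF ((AX ~lock) | halt))) = {s : every successor in {s1, s2, s5, s7, s8, s9}} = {s1, s2, s7}
|Sat(AX (EF ((AX ~lock) | halt)))| = |{s1, s2, s7}| = 3.

3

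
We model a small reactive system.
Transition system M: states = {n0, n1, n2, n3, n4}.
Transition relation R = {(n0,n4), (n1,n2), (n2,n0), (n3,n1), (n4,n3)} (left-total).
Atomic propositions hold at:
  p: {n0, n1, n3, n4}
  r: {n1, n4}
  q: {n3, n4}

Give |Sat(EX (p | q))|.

4

Sat(p | q) = {n0, n1, n3, n4}
Sat(EX (p | q)) = {s : some successor in {n0, n1, n3, n4}} = {n0, n2, n3, n4}
|Sat(EX (p | q))| = |{n0, n2, n3, n4}| = 4.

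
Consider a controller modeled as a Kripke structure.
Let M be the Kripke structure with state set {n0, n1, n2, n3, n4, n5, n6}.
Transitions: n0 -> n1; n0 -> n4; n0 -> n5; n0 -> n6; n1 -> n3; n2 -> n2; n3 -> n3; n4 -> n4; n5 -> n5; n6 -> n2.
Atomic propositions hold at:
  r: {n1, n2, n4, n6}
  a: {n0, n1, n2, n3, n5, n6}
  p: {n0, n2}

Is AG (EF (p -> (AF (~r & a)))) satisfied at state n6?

Sat(~r) = {n0, n3, n5}
Sat(~r & a) = {n0, n3, n5}
AF (~r & a): least fixpoint, start Z0 = {n0, n3, n5}, add states with every successor in Z. Z1 = {n0, n1, n3, n5}; fixed.
Sat(AF (~r & a)) = {n0, n1, n3, n5}
Sat(p -> (AF (~r & a))) = {n0, n1, n3, n4, n5, n6}
EF (p -> (AF (~r & a))): least fixpoint, start Z0 = {n0, n1, n3, n4, n5, n6}, add states with some successor in Z. Already a fixed point.
Sat(EF (p -> (AF (~r & a)))) = {n0, n1, n3, n4, n5, n6}
AG (EF (p -> (AF (~r & a)))): greatest fixpoint, start Z0 = {n0, n1, n3, n4, n5, n6}, keep only states in Sat with every successor in Z. Z1 = {n0, n1, n3, n4, n5}; Z2 = {n1, n3, n4, n5}; fixed.
Sat(AG (EF (p -> (AF (~r & a))))) = {n1, n3, n4, n5}
n6 ∉ Sat(AG (EF (p -> (AF (~r & a))))) = {n1, n3, n4, n5}, so the formula does not hold at n6.

No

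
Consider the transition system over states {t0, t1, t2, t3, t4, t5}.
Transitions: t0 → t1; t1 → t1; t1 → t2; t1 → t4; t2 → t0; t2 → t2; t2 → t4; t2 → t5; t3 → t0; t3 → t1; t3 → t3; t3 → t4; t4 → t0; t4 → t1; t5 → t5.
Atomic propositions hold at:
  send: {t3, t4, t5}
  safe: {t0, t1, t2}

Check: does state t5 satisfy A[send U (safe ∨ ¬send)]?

Sat(¬send) = {t0, t1, t2}
Sat(safe ∨ ¬send) = {t0, t1, t2}
A[send U (safe ∨ ¬send)]: least fixpoint, start Z0 = Sat((safe ∨ ¬send)) = {t0, t1, t2}, add states in Sat(send) with every successor in Z. Z1 = {t0, t1, t2, t4}; fixed.
Sat(A[send U (safe ∨ ¬send)]) = {t0, t1, t2, t4}
t5 ∉ Sat(A[send U (safe ∨ ¬send)]) = {t0, t1, t2, t4}, so the formula does not hold at t5.

No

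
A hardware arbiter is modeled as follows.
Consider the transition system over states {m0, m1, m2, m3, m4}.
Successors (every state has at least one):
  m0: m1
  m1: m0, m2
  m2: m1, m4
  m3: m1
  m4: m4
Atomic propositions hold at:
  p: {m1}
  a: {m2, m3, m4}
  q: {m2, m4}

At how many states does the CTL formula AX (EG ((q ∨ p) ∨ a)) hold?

4

Sat(q ∨ p) = {m1, m2, m4}
Sat((q ∨ p) ∨ a) = {m1, m2, m3, m4}
EG ((q ∨ p) ∨ a): greatest fixpoint, start Z0 = {m1, m2, m3, m4}, keep only states in Sat with some successor in Z. Already a fixed point.
Sat(EG ((q ∨ p) ∨ a)) = {m1, m2, m3, m4}
Sat(AX (EG ((q ∨ p) ∨ a))) = {s : every successor in {m1, m2, m3, m4}} = {m0, m2, m3, m4}
|Sat(AX (EG ((q ∨ p) ∨ a)))| = |{m0, m2, m3, m4}| = 4.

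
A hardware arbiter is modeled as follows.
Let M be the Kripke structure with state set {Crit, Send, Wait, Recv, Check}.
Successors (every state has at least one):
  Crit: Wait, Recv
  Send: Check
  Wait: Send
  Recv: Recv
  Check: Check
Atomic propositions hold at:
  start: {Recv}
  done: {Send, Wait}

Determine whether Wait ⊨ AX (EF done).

Yes

EF done: least fixpoint, start Z0 = {Send, Wait}, add states with some successor in Z. Z1 = {Crit, Send, Wait}; fixed.
Sat(EF done) = {Crit, Send, Wait}
Sat(AX (EF done)) = {s : every successor in {Crit, Send, Wait}} = {Wait}
Wait ∈ Sat(AX (EF done)) = {Wait}, so the formula holds at Wait.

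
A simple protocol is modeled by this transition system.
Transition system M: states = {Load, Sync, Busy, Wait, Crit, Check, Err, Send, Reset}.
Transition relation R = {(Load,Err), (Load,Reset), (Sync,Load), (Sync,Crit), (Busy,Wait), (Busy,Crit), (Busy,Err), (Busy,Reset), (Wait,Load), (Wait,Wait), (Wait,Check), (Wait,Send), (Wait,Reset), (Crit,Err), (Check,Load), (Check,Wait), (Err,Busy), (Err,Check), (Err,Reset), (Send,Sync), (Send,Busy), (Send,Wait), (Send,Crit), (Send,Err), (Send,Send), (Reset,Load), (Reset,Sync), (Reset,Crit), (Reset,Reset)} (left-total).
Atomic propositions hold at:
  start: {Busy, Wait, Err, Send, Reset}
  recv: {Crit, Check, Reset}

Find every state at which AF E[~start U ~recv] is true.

Sat(~start) = {Load, Sync, Crit, Check}
Sat(~recv) = {Load, Sync, Busy, Wait, Err, Send}
E[~start U ~recv]: least fixpoint, start Z0 = Sat(~recv) = {Load, Sync, Busy, Wait, Err, Send}, add states in Sat(~start) with some successor in Z. Z1 = {Load, Sync, Busy, Wait, Crit, Check, Err, Send}; fixed.
Sat(E[~start U ~recv]) = {Load, Sync, Busy, Wait, Crit, Check, Err, Send}
AF E[~start U ~recv]: least fixpoint, start Z0 = {Load, Sync, Busy, Wait, Crit, Check, Err, Send}, add states with every successor in Z. Already a fixed point.
Sat(AF E[~start U ~recv]) = {Load, Sync, Busy, Wait, Crit, Check, Err, Send}

{Load, Sync, Busy, Wait, Crit, Check, Err, Send}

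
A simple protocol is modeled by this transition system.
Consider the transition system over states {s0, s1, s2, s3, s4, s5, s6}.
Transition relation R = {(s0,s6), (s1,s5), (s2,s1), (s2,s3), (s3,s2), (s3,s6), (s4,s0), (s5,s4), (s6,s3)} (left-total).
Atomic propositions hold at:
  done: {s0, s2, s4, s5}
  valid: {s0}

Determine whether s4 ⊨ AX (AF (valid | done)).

Yes

Sat(valid | done) = {s0, s2, s4, s5}
AF (valid | done): least fixpoint, start Z0 = {s0, s2, s4, s5}, add states with every successor in Z. Z1 = {s0, s1, s2, s4, s5}; fixed.
Sat(AF (valid | done)) = {s0, s1, s2, s4, s5}
Sat(AX (AF (valid | done))) = {s : every successor in {s0, s1, s2, s4, s5}} = {s1, s4, s5}
s4 ∈ Sat(AX (AF (valid | done))) = {s1, s4, s5}, so the formula holds at s4.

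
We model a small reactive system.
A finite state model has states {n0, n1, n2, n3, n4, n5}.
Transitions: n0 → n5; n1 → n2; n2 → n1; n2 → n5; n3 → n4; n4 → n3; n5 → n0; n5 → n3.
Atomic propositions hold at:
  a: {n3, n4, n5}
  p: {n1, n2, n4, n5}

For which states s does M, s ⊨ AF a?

AF a: least fixpoint, start Z0 = {n3, n4, n5}, add states with every successor in Z. Z1 = {n0, n3, n4, n5}; fixed.
Sat(AF a) = {n0, n3, n4, n5}

{n0, n3, n4, n5}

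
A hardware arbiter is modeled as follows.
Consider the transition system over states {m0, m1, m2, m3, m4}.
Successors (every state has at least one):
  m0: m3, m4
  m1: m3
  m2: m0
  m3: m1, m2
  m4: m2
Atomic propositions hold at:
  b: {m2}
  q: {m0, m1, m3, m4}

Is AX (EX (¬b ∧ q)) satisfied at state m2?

Yes

Sat(¬b) = {m0, m1, m3, m4}
Sat(¬b ∧ q) = {m0, m1, m3, m4}
Sat(EX (¬b ∧ q)) = {s : some successor in {m0, m1, m3, m4}} = {m0, m1, m2, m3}
Sat(AX (EX (¬b ∧ q))) = {s : every successor in {m0, m1, m2, m3}} = {m1, m2, m3, m4}
m2 ∈ Sat(AX (EX (¬b ∧ q))) = {m1, m2, m3, m4}, so the formula holds at m2.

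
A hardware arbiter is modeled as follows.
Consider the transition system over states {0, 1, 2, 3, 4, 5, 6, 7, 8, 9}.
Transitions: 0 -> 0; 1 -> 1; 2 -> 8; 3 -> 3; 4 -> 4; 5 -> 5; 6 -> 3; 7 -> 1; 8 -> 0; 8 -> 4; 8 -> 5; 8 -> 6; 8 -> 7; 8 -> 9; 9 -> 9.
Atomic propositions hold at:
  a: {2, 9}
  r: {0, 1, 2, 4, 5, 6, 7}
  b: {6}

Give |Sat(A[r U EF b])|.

EF b: least fixpoint, start Z0 = {6}, add states with some successor in Z. Z1 = {6, 8}; Z2 = {2, 6, 8}; fixed.
Sat(EF b) = {2, 6, 8}
A[r U EF b]: least fixpoint, start Z0 = Sat(EF b) = {2, 6, 8}, add states in Sat(r) with every successor in Z. Already a fixed point.
Sat(A[r U EF b]) = {2, 6, 8}
|Sat(A[r U EF b])| = |{2, 6, 8}| = 3.

3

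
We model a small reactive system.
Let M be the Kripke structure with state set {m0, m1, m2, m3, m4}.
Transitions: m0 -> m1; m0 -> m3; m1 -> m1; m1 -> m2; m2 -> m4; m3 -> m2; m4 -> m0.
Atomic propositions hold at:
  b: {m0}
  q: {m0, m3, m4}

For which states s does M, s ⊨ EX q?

{m0, m2, m4}

Sat(EX q) = {s : some successor in {m0, m3, m4}} = {m0, m2, m4}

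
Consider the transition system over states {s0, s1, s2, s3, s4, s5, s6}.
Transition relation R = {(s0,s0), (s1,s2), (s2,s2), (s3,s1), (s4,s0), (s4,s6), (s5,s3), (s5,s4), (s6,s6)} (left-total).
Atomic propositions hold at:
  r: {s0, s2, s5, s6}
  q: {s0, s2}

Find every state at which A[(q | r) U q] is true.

Sat(q | r) = {s0, s2, s5, s6}
A[(q | r) U q]: least fixpoint, start Z0 = Sat(q) = {s0, s2}, add states in Sat(q | r) with every successor in Z. Already a fixed point.
Sat(A[(q | r) U q]) = {s0, s2}

{s0, s2}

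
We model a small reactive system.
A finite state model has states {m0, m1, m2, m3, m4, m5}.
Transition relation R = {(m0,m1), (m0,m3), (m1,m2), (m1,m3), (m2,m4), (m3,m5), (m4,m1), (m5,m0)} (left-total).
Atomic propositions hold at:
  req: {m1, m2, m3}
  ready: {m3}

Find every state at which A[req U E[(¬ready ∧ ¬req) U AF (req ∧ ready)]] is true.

Sat(¬ready) = {m0, m1, m2, m4, m5}
Sat(¬req) = {m0, m4, m5}
Sat(¬ready ∧ ¬req) = {m0, m4, m5}
Sat(req ∧ ready) = {m3}
AF (req ∧ ready): least fixpoint, start Z0 = {m3}, add states with every successor in Z. Already a fixed point.
Sat(AF (req ∧ ready)) = {m3}
E[(¬ready ∧ ¬req) U AF (req ∧ ready)]: least fixpoint, start Z0 = Sat(AF (req ∧ ready)) = {m3}, add states in Sat(¬ready ∧ ¬req) with some successor in Z. Z1 = {m0, m3}; Z2 = {m0, m3, m5}; fixed.
Sat(E[(¬ready ∧ ¬req) U AF (req ∧ ready)]) = {m0, m3, m5}
A[req U E[(¬ready ∧ ¬req) U AF (req ∧ ready)]]: least fixpoint, start Z0 = Sat(E[(¬ready ∧ ¬req) U AF (req ∧ ready)]) = {m0, m3, m5}, add states in Sat(req) with every successor in Z. Already a fixed point.
Sat(A[req U E[(¬ready ∧ ¬req) U AF (req ∧ ready)]]) = {m0, m3, m5}

{m0, m3, m5}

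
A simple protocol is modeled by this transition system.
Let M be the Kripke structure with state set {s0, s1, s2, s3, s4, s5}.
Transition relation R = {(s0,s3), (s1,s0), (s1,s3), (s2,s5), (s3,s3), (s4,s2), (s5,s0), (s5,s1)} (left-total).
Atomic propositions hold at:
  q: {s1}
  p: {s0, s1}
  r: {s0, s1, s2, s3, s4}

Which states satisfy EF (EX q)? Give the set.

Sat(EX q) = {s : some successor in {s1}} = {s5}
EF (EX q): least fixpoint, start Z0 = {s5}, add states with some successor in Z. Z1 = {s2, s5}; Z2 = {s2, s4, s5}; fixed.
Sat(EF (EX q)) = {s2, s4, s5}

{s2, s4, s5}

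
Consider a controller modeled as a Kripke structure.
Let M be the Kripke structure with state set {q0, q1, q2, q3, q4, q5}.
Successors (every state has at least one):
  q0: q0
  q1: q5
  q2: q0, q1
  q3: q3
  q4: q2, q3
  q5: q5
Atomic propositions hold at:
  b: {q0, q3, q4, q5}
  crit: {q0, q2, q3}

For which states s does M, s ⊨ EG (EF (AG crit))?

AG crit: greatest fixpoint, start Z0 = {q0, q2, q3}, keep only states in Sat with every successor in Z. Z1 = {q0, q3}; fixed.
Sat(AG crit) = {q0, q3}
EF (AG crit): least fixpoint, start Z0 = {q0, q3}, add states with some successor in Z. Z1 = {q0, q2, q3, q4}; fixed.
Sat(EF (AG crit)) = {q0, q2, q3, q4}
EG (EF (AG crit)): greatest fixpoint, start Z0 = {q0, q2, q3, q4}, keep only states in Sat with some successor in Z. Already a fixed point.
Sat(EG (EF (AG crit))) = {q0, q2, q3, q4}

{q0, q2, q3, q4}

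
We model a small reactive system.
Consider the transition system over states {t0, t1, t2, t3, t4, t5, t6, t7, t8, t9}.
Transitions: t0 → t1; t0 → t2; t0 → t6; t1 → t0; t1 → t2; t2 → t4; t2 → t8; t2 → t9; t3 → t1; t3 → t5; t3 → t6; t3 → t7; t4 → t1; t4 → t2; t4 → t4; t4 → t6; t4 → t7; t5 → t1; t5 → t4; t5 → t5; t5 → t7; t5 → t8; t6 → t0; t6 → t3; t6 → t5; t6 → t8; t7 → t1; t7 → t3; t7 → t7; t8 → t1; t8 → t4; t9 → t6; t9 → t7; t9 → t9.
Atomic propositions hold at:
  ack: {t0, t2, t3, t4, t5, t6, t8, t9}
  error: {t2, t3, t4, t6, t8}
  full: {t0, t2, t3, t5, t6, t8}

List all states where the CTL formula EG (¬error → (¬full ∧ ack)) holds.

{t2, t3, t4, t6, t8, t9}

Sat(¬error) = {t0, t1, t5, t7, t9}
Sat(¬full) = {t1, t4, t7, t9}
Sat(¬full ∧ ack) = {t4, t9}
Sat(¬error → (¬full ∧ ack)) = {t2, t3, t4, t6, t8, t9}
EG (¬error → (¬full ∧ ack)): greatest fixpoint, start Z0 = {t2, t3, t4, t6, t8, t9}, keep only states in Sat with some successor in Z. Already a fixed point.
Sat(EG (¬error → (¬full ∧ ack))) = {t2, t3, t4, t6, t8, t9}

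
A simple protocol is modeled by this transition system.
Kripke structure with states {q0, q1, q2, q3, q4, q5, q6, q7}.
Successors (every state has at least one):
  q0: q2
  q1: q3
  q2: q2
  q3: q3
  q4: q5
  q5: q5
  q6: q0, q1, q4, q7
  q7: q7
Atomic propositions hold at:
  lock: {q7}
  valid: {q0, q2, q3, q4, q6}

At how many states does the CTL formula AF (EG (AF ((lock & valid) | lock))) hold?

1

Sat(lock & valid) = ∅
Sat((lock & valid) | lock) = {q7}
AF ((lock & valid) | lock): least fixpoint, start Z0 = {q7}, add states with every successor in Z. Already a fixed point.
Sat(AF ((lock & valid) | lock)) = {q7}
EG (AF ((lock & valid) | lock)): greatest fixpoint, start Z0 = {q7}, keep only states in Sat with some successor in Z. Already a fixed point.
Sat(EG (AF ((lock & valid) | lock))) = {q7}
AF (EG (AF ((lock & valid) | lock))): least fixpoint, start Z0 = {q7}, add states with every successor in Z. Already a fixed point.
Sat(AF (EG (AF ((lock & valid) | lock)))) = {q7}
|Sat(AF (EG (AF ((lock & valid) | lock))))| = |{q7}| = 1.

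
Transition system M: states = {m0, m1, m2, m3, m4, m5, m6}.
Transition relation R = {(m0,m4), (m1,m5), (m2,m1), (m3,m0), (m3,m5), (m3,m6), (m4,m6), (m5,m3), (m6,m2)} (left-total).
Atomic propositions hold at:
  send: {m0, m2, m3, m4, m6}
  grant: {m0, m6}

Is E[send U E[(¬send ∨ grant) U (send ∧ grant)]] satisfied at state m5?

No

Sat(¬send) = {m1, m5}
Sat(¬send ∨ grant) = {m0, m1, m5, m6}
Sat(send ∧ grant) = {m0, m6}
E[(¬send ∨ grant) U (send ∧ grant)]: least fixpoint, start Z0 = Sat((send ∧ grant)) = {m0, m6}, add states in Sat(¬send ∨ grant) with some successor in Z. Already a fixed point.
Sat(E[(¬send ∨ grant) U (send ∧ grant)]) = {m0, m6}
E[send U E[(¬send ∨ grant) U (send ∧ grant)]]: least fixpoint, start Z0 = Sat(E[(¬send ∨ grant) U (send ∧ grant)]) = {m0, m6}, add states in Sat(send) with some successor in Z. Z1 = {m0, m3, m4, m6}; fixed.
Sat(E[send U E[(¬send ∨ grant) U (send ∧ grant)]]) = {m0, m3, m4, m6}
m5 ∉ Sat(E[send U E[(¬send ∨ grant) U (send ∧ grant)]]) = {m0, m3, m4, m6}, so the formula does not hold at m5.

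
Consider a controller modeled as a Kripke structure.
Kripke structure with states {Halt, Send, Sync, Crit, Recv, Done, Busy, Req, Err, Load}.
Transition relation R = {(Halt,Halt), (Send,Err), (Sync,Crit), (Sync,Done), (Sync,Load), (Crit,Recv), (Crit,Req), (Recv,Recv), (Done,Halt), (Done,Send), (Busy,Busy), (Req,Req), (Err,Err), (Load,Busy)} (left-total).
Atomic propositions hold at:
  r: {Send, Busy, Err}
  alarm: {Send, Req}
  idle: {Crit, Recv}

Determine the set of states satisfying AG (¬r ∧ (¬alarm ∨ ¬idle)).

Sat(¬r) = {Halt, Sync, Crit, Recv, Done, Req, Load}
Sat(¬alarm) = {Halt, Sync, Crit, Recv, Done, Busy, Err, Load}
Sat(¬idle) = {Halt, Send, Sync, Done, Busy, Req, Err, Load}
Sat(¬alarm ∨ ¬idle) = {Halt, Send, Sync, Crit, Recv, Done, Busy, Req, Err, Load}
Sat(¬r ∧ (¬alarm ∨ ¬idle)) = {Halt, Sync, Crit, Recv, Done, Req, Load}
AG (¬r ∧ (¬alarm ∨ ¬idle)): greatest fixpoint, start Z0 = {Halt, Sync, Crit, Recv, Done, Req, Load}, keep only states in Sat with every successor in Z. Z1 = {Halt, Sync, Crit, Recv, Req}; Z2 = {Halt, Crit, Recv, Req}; fixed.
Sat(AG (¬r ∧ (¬alarm ∨ ¬idle))) = {Halt, Crit, Recv, Req}

{Halt, Crit, Recv, Req}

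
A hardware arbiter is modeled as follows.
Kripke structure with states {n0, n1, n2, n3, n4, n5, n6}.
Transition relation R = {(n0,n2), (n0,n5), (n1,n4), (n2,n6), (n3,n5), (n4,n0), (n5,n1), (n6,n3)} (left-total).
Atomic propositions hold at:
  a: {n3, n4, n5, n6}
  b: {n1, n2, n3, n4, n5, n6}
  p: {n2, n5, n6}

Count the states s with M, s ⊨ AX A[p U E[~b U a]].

6

Sat(~b) = {n0}
E[~b U a]: least fixpoint, start Z0 = Sat(a) = {n3, n4, n5, n6}, add states in Sat(~b) with some successor in Z. Z1 = {n0, n3, n4, n5, n6}; fixed.
Sat(E[~b U a]) = {n0, n3, n4, n5, n6}
A[p U E[~b U a]]: least fixpoint, start Z0 = Sat(E[~b U a]) = {n0, n3, n4, n5, n6}, add states in Sat(p) with every successor in Z. Z1 = {n0, n2, n3, n4, n5, n6}; fixed.
Sat(A[p U E[~b U a]]) = {n0, n2, n3, n4, n5, n6}
Sat(AX A[p U E[~b U a]]) = {s : every successor in {n0, n2, n3, n4, n5, n6}} = {n0, n1, n2, n3, n4, n6}
|Sat(AX A[p U E[~b U a]])| = |{n0, n1, n2, n3, n4, n6}| = 6.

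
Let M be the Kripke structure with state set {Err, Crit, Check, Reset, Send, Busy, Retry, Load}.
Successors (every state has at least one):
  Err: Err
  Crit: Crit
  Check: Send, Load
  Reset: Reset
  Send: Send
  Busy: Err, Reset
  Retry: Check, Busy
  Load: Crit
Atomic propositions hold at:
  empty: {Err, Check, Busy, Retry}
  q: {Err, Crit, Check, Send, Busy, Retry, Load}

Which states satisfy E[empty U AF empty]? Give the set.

AF empty: least fixpoint, start Z0 = {Err, Check, Busy, Retry}, add states with every successor in Z. Already a fixed point.
Sat(AF empty) = {Err, Check, Busy, Retry}
E[empty U AF empty]: least fixpoint, start Z0 = Sat(AF empty) = {Err, Check, Busy, Retry}, add states in Sat(empty) with some successor in Z. Already a fixed point.
Sat(E[empty U AF empty]) = {Err, Check, Busy, Retry}

{Err, Check, Busy, Retry}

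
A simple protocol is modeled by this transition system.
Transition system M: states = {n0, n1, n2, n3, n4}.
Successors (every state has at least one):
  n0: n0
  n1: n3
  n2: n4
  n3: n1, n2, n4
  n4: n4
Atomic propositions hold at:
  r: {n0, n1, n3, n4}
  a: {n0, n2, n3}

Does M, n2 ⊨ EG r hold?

No

EG r: greatest fixpoint, start Z0 = {n0, n1, n3, n4}, keep only states in Sat with some successor in Z. Already a fixed point.
Sat(EG r) = {n0, n1, n3, n4}
n2 ∉ Sat(EG r) = {n0, n1, n3, n4}, so the formula does not hold at n2.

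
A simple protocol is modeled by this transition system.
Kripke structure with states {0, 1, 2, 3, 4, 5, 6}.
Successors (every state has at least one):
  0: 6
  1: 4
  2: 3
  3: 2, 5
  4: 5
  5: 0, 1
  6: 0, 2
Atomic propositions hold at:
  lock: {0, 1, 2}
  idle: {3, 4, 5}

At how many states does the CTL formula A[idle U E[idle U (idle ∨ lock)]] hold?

Sat(idle ∨ lock) = {0, 1, 2, 3, 4, 5}
E[idle U (idle ∨ lock)]: least fixpoint, start Z0 = Sat((idle ∨ lock)) = {0, 1, 2, 3, 4, 5}, add states in Sat(idle) with some successor in Z. Already a fixed point.
Sat(E[idle U (idle ∨ lock)]) = {0, 1, 2, 3, 4, 5}
A[idle U E[idle U (idle ∨ lock)]]: least fixpoint, start Z0 = Sat(E[idle U (idle ∨ lock)]) = {0, 1, 2, 3, 4, 5}, add states in Sat(idle) with every successor in Z. Already a fixed point.
Sat(A[idle U E[idle U (idle ∨ lock)]]) = {0, 1, 2, 3, 4, 5}
|Sat(A[idle U E[idle U (idle ∨ lock)]])| = |{0, 1, 2, 3, 4, 5}| = 6.

6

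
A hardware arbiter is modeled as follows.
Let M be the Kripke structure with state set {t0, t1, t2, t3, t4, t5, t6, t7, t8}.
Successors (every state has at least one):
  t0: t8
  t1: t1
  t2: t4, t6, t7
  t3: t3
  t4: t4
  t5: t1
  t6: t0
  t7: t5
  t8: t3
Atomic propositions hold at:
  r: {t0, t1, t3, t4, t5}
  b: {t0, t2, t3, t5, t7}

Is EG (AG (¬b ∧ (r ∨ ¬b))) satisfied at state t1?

Sat(¬b) = {t1, t4, t6, t8}
Sat(r ∨ ¬b) = {t0, t1, t3, t4, t5, t6, t8}
Sat(¬b ∧ (r ∨ ¬b)) = {t1, t4, t6, t8}
AG (¬b ∧ (r ∨ ¬b)): greatest fixpoint, start Z0 = {t1, t4, t6, t8}, keep only states in Sat with every successor in Z. Z1 = {t1, t4}; fixed.
Sat(AG (¬b ∧ (r ∨ ¬b))) = {t1, t4}
EG (AG (¬b ∧ (r ∨ ¬b))): greatest fixpoint, start Z0 = {t1, t4}, keep only states in Sat with some successor in Z. Already a fixed point.
Sat(EG (AG (¬b ∧ (r ∨ ¬b)))) = {t1, t4}
t1 ∈ Sat(EG (AG (¬b ∧ (r ∨ ¬b)))) = {t1, t4}, so the formula holds at t1.

Yes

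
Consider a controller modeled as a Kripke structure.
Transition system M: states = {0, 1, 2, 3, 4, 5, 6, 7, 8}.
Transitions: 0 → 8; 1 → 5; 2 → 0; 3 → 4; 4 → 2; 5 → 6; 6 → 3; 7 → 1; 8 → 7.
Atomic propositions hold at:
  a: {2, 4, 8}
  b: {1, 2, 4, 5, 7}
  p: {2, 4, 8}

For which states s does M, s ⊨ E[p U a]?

{2, 4, 8}

E[p U a]: least fixpoint, start Z0 = Sat(a) = {2, 4, 8}, add states in Sat(p) with some successor in Z. Already a fixed point.
Sat(E[p U a]) = {2, 4, 8}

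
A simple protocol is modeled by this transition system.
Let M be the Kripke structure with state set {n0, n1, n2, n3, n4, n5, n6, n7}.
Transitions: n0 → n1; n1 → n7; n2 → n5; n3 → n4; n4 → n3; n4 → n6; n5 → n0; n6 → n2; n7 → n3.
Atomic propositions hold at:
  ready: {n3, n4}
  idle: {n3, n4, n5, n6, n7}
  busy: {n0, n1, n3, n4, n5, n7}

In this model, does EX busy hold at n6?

Sat(EX busy) = {s : some successor in {n0, n1, n3, n4, n5, n7}} = {n0, n1, n2, n3, n4, n5, n7}
n6 ∉ Sat(EX busy) = {n0, n1, n2, n3, n4, n5, n7}, so the formula does not hold at n6.

No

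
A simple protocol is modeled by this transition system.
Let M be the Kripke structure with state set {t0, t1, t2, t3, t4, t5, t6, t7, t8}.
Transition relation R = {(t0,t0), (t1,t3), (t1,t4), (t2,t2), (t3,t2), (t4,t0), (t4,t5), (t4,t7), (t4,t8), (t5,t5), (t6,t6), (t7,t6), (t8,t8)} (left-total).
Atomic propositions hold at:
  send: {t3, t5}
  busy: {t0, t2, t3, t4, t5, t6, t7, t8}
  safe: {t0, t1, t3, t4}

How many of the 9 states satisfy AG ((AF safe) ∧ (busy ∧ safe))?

1

AF safe: least fixpoint, start Z0 = {t0, t1, t3, t4}, add states with every successor in Z. Already a fixed point.
Sat(AF safe) = {t0, t1, t3, t4}
Sat(busy ∧ safe) = {t0, t3, t4}
Sat((AF safe) ∧ (busy ∧ safe)) = {t0, t3, t4}
AG ((AF safe) ∧ (busy ∧ safe)): greatest fixpoint, start Z0 = {t0, t3, t4}, keep only states in Sat with every successor in Z. Z1 = {t0}; fixed.
Sat(AG ((AF safe) ∧ (busy ∧ safe))) = {t0}
|Sat(AG ((AF safe) ∧ (busy ∧ safe)))| = |{t0}| = 1.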